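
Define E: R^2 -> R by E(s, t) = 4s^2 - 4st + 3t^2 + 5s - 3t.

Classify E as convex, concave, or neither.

convex

E is quadratic, so its Hessian is the constant matrix H = [[8, -4], [-4, 6]].
det(H) = 32, tr(H) = 14.
det(H) > 0 and tr(H) > 0, so H is positive definite everywhere: convex.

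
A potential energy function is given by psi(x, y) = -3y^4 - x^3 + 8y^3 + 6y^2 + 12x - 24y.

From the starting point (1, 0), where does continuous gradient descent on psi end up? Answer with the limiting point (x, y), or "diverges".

psi is separable, so gradient descent decouples: x follows -∂psi/∂x, y follows -∂psi/∂y.
∂psi/∂x = -3(x - 2)(x + 2); at x=1 this is 9, so x decreases.
∂psi/∂y = -12(y - 2)(y - 1)(y + 1); at y=0 this is -24, so y increases.
x converges to its nearest critical value -2 (a local min of the x-part); y converges to 1. The iterate converges to (-2, 1).

(-2, 1)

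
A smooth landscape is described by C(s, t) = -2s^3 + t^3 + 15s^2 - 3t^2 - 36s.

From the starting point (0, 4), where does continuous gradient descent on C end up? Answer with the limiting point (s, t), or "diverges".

C is separable, so gradient descent decouples: s follows -∂C/∂s, t follows -∂C/∂t.
∂C/∂s = -6(s - 3)(s - 2); at s=0 this is -36, so s increases.
∂C/∂t = 3t(t - 2); at t=4 this is 24, so t decreases.
s converges to its nearest critical value 2 (a local min of the s-part); t converges to 2. The iterate converges to (2, 2).

(2, 2)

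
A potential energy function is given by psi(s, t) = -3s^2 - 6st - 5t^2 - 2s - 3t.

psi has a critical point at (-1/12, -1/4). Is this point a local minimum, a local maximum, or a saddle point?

The Hessian of psi is constant: H = [[-6, -6], [-6, -10]].
det(H) = (-6)·(-10) − (-6)² = 24.
det(H) > 0 and tr(H) = -16 < 0, so H is negative definite and the point is a local maximum.

local maximum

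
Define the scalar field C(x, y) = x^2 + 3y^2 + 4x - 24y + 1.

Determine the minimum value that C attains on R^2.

C(x,y) separates as P(x) + Q(y) + 1, so its minimum is min P + min Q + 1.
P'(x) = 2x + 4 vanishes at x ∈ {-2}; Q'(y) = 6y - 24 vanishes at y ∈ {4}.
Local minima of P (where P''>0): P(-2)=-4. Local minima of Q: Q(4)=-48.
So the global minimum of C is P(-2) + Q(4) + 1 = -4 − 48 + 1 = -51, attained at (-2, 4).

-51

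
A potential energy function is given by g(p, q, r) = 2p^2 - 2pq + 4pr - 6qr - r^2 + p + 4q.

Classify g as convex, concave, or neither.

neither

g is quadratic, so its Hessian is the constant matrix H = [[4, -2, 4], [-2, 0, -6], [4, -6, -2]].
Leading principal minors: 4, -4, -40.
Neither pattern holds ⇒ H is indefinite ⇒ neither convex nor concave.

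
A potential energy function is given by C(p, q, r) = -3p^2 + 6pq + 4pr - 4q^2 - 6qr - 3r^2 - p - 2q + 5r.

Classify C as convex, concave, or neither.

concave

C is quadratic, so its Hessian is the constant matrix H = [[-6, 6, 4], [6, -8, -6], [4, -6, -6]].
Leading principal minors: -6, 12, -16.
Signs alternate −, +, − ⇒ H ≺ 0 ⇒ concave.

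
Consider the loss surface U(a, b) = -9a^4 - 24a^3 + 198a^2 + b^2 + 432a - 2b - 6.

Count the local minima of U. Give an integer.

1

U separates as a function of a plus a function of b, so ∇U=0 decouples.
∂U/∂a = -36(a - 3)(a + 1)(a + 4) = 0 at a ∈ {-4, -1, 3}; ∂U/∂b = 2(b - 1) = 0 at b ∈ {1}.
The Hessian is diagonal: diag(U_aa, U_bb). Second derivatives: U_aa(-4)=-756, U_aa(-1)=432, U_aa(3)=-1008; U_bb(1)=2.
Local minima occur where both diagonal entries positive: (-1, 1). Count: 1.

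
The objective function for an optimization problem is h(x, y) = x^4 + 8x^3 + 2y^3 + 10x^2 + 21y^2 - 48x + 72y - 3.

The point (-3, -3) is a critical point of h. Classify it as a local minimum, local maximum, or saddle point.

The mixed partial ∂²h/∂x∂y is 0, so the Hessian at any point is diag(h_xx, h_yy) = diag(4(3x^2 + 12x + 5), 6(2y + 7)).
At (-3, -3): H = diag(-16, 6).
The eigenvalues have opposite signs, so H is indefinite: a saddle point.

saddle point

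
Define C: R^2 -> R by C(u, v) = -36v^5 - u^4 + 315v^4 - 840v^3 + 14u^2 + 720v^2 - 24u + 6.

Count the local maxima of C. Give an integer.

4

C separates as a function of u plus a function of v, so ∇C=0 decouples.
∂C/∂u = -4(u - 2)(u - 1)(u + 3) = 0 at u ∈ {-3, 1, 2}; ∂C/∂v = -180v(v - 4)(v - 2)(v - 1) = 0 at v ∈ {0, 1, 2, 4}.
The Hessian is diagonal: diag(C_uu, C_vv). Second derivatives: C_uu(-3)=-80, C_uu(1)=16, C_uu(2)=-20; C_vv(0)=1440, C_vv(1)=-540, C_vv(2)=720, C_vv(4)=-4320.
Local maxima occur where both diagonal entries negative: (-3, 1), (-3, 4), (2, 1), (2, 4). Count: 4.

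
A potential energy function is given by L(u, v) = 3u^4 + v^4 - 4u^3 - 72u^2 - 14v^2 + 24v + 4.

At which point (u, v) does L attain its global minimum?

(4, -3)

L(u,v) separates as P(u) + Q(v) + 4, so its minimum is min P + min Q + 4.
P'(u) = 12u(u - 4)(u + 3) vanishes at u ∈ {-3, 0, 4}; Q'(v) = 4(v - 2)(v - 1)(v + 3) vanishes at v ∈ {-3, 1, 2}.
Local minima of P (where P''>0): P(-3)=-297, P(4)=-640. Local minima of Q: Q(-3)=-117, Q(2)=8.
So the global minimum of L is P(4) + Q(-3) + 4 = -640 − 117 + 4 = -753, attained at (4, -3).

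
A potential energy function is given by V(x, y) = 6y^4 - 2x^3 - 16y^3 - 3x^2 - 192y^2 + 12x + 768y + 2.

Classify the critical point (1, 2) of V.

The mixed partial ∂²V/∂x∂y is 0, so the Hessian at any point is diag(V_xx, V_yy) = diag(-6(2x + 1), 24(3y^2 - 4y - 16)).
At (1, 2): H = diag(-18, -288).
Both eigenvalues are negative, so H is negative definite: a local maximum.

local maximum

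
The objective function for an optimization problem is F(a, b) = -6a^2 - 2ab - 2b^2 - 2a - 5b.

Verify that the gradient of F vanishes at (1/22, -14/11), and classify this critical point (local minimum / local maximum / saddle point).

∇F = (-12a - 2b - 2, -2a - 4b - 5); substituting (1/22, -14/11) gives ∇F = (0, 0), so (1/22, -14/11) is indeed a critical point.
The Hessian of F is constant: H = [[-12, -2], [-2, -4]].
det(H) = (-12)·(-4) − (-2)² = 44.
det(H) > 0 and tr(H) = -16 < 0, so H is negative definite and the point is a local maximum.

local maximum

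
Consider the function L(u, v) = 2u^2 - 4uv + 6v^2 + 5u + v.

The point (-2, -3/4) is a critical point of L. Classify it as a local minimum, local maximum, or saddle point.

The Hessian of L is constant: H = [[4, -4], [-4, 12]].
det(H) = 4·12 − (-4)² = 32.
det(H) > 0 and tr(H) = 16 > 0, so H is positive definite and the point is a local minimum.

local minimum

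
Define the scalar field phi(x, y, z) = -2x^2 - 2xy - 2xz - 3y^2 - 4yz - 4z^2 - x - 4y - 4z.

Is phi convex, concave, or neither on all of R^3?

phi is quadratic, so its Hessian is the constant matrix H = [[-4, -2, -2], [-2, -6, -4], [-2, -4, -8]].
Leading principal minors: -4, 20, -104.
Signs alternate −, +, − ⇒ H ≺ 0 ⇒ concave.

concave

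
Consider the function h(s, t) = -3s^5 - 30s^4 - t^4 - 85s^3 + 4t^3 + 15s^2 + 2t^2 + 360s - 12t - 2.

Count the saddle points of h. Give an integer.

6

h separates as a function of s plus a function of t, so ∇h=0 decouples.
∂h/∂s = -15(s - 1)(s + 2)(s + 3)(s + 4) = 0 at s ∈ {-4, -3, -2, 1}; ∂h/∂t = -4(t - 3)(t - 1)(t + 1) = 0 at t ∈ {-1, 1, 3}.
The Hessian is diagonal: diag(h_ss, h_tt). Second derivatives: h_ss(-4)=150, h_ss(-3)=-60, h_ss(-2)=90, h_ss(1)=-900; h_tt(-1)=-32, h_tt(1)=16, h_tt(3)=-32.
Saddle points occur where the two diagonal entries have opposite signs: (-4, -1), (-4, 3), (-3, 1), (-2, -1), (-2, 3), (1, 1). Count: 6.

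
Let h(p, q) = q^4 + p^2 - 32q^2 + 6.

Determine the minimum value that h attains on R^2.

-250

h(p,q) separates as A(p) + B(q) + 6, so its minimum is min A + min B + 6.
A'(p) = 2p vanishes at p ∈ {0}; B'(q) = 4q(q - 4)(q + 4) vanishes at q ∈ {-4, 0, 4}.
Local minima of A (where A''>0): A(0)=0. Local minima of B: B(-4)=-256, B(4)=-256.
So the global minimum of h is A(0) + B(-4) + 6 = 0 − 256 + 6 = -250, attained at (0, -4).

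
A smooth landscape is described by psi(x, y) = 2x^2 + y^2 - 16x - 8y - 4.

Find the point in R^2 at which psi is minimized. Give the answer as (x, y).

psi(x,y) separates as P(x) + Q(y) − 4, so its minimum is min P + min Q − 4.
P'(x) = 4x - 16 vanishes at x ∈ {4}; Q'(y) = 2y - 8 vanishes at y ∈ {4}.
Local minima of P (where P''>0): P(4)=-32. Local minima of Q: Q(4)=-16.
So the global minimum of psi is P(4) + Q(4) − 4 = -32 − 16 − 4 = -52, attained at (4, 4).

(4, 4)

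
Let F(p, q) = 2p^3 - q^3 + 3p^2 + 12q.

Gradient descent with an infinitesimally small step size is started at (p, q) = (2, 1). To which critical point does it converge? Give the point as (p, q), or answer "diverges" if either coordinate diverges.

(0, -2)

F is separable, so gradient descent decouples: p follows -∂F/∂p, q follows -∂F/∂q.
∂F/∂p = 6p(p + 1); at p=2 this is 36, so p decreases.
∂F/∂q = -3(q - 2)(q + 2); at q=1 this is 9, so q decreases.
p converges to its nearest critical value 0 (a local min of the p-part); q converges to -2. The iterate converges to (0, -2).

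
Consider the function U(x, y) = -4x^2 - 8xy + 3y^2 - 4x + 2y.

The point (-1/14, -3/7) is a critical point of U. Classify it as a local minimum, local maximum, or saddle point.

saddle point

The Hessian of U is constant: H = [[-8, -8], [-8, 6]].
det(H) = (-8)·6 − (-8)² = -112.
Since det(H) < 0, H is indefinite and the critical point is a saddle point.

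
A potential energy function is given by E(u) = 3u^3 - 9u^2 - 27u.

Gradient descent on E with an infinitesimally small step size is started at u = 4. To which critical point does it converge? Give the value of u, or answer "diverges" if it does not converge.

3

E'(u) = 9(u - 3)(u + 1), so E'(4) = 45.
Gradient descent moves in the -E' direction, i.e. u is decreasing.
The nearest critical point in that direction is u = 3, where E'' = 36 > 0 (a local minimum). The iterate converges there.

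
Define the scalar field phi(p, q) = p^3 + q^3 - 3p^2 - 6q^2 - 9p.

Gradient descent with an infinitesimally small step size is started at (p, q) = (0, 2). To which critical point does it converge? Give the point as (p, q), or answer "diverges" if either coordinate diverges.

phi is separable, so gradient descent decouples: p follows -∂phi/∂p, q follows -∂phi/∂q.
∂phi/∂p = 3(p - 3)(p + 1); at p=0 this is -9, so p increases.
∂phi/∂q = 3q(q - 4); at q=2 this is -12, so q increases.
p converges to its nearest critical value 3 (a local min of the p-part); q converges to 4. The iterate converges to (3, 4).

(3, 4)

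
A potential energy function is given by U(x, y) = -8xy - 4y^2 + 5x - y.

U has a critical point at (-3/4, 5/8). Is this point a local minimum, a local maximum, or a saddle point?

The Hessian of U is constant: H = [[0, -8], [-8, -8]].
det(H) = 0·(-8) − (-8)² = -64.
Since det(H) < 0, H is indefinite and the critical point is a saddle point.

saddle point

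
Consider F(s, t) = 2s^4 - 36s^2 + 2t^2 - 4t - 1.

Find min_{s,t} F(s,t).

F(s,t) separates as P(s) + Q(t) − 1, so its minimum is min P + min Q − 1.
P'(s) = 8s(s - 3)(s + 3) vanishes at s ∈ {-3, 0, 3}; Q'(t) = 4(t - 1) vanishes at t ∈ {1}.
Local minima of P (where P''>0): P(-3)=-162, P(3)=-162. Local minima of Q: Q(1)=-2.
So the global minimum of F is P(-3) + Q(1) − 1 = -162 − 2 − 1 = -165, attained at (-3, 1).

-165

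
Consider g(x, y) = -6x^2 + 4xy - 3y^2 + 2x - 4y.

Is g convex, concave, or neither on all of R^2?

g is quadratic, so its Hessian is the constant matrix H = [[-12, 4], [4, -6]].
det(H) = 56, tr(H) = -18.
det(H) > 0 and tr(H) < 0, so H is negative definite everywhere: concave.

concave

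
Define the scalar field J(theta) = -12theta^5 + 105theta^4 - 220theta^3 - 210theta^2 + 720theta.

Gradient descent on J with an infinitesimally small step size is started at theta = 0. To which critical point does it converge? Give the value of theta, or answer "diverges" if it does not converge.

-1

J'(theta) = -60(theta - 4)(theta - 3)(theta - 1)(theta + 1), so J'(0) = 720.
Gradient descent moves in the -J' direction, i.e. theta is decreasing.
The nearest critical point in that direction is theta = -1, where J'' = 2400 > 0 (a local minimum). The iterate converges there.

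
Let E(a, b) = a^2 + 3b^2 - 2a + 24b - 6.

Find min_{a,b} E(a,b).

E(a,b) separates as P(a) + Q(b) − 6, so its minimum is min P + min Q − 6.
P'(a) = 2a - 2 vanishes at a ∈ {1}; Q'(b) = 6b + 24 vanishes at b ∈ {-4}.
Local minima of P (where P''>0): P(1)=-1. Local minima of Q: Q(-4)=-48.
So the global minimum of E is P(1) + Q(-4) − 6 = -1 − 48 − 6 = -55, attained at (1, -4).

-55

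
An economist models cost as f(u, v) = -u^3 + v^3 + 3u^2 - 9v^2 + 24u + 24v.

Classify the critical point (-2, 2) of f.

The mixed partial ∂²f/∂u∂v is 0, so the Hessian at any point is diag(f_uu, f_vv) = diag(6(-u + 1), 6(v - 3)).
At (-2, 2): H = diag(18, -6).
The eigenvalues have opposite signs, so H is indefinite: a saddle point.

saddle point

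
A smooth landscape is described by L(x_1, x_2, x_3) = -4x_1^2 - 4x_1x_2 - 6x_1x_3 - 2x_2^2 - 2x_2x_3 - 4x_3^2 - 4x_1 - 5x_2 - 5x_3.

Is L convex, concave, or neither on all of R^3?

concave

L is quadratic, so its Hessian is the constant matrix H = [[-8, -4, -6], [-4, -4, -2], [-6, -2, -8]].
Leading principal minors: -8, 16, -48.
Signs alternate −, +, − ⇒ H ≺ 0 ⇒ concave.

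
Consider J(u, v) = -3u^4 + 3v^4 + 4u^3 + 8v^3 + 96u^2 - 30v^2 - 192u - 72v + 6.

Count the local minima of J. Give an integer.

J separates as a function of u plus a function of v, so ∇J=0 decouples.
∂J/∂u = -12(u - 4)(u - 1)(u + 4) = 0 at u ∈ {-4, 1, 4}; ∂J/∂v = 12(v - 2)(v + 1)(v + 3) = 0 at v ∈ {-3, -1, 2}.
The Hessian is diagonal: diag(J_uu, J_vv). Second derivatives: J_uu(-4)=-480, J_uu(1)=180, J_uu(4)=-288; J_vv(-3)=120, J_vv(-1)=-72, J_vv(2)=180.
Local minima occur where both diagonal entries positive: (1, -3), (1, 2). Count: 2.

2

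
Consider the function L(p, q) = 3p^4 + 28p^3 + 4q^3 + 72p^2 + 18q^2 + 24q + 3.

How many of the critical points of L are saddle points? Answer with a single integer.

L separates as a function of p plus a function of q, so ∇L=0 decouples.
∂L/∂p = 12p(p + 3)(p + 4) = 0 at p ∈ {-4, -3, 0}; ∂L/∂q = 12(q + 1)(q + 2) = 0 at q ∈ {-2, -1}.
The Hessian is diagonal: diag(L_pp, L_qq). Second derivatives: L_pp(-4)=48, L_pp(-3)=-36, L_pp(0)=144; L_qq(-2)=-12, L_qq(-1)=12.
Saddle points occur where the two diagonal entries have opposite signs: (-4, -2), (-3, -1), (0, -2). Count: 3.

3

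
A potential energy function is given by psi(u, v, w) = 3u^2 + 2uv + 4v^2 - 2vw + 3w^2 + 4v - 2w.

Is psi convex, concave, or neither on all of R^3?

convex

psi is quadratic, so its Hessian is the constant matrix H = [[6, 2, 0], [2, 8, -2], [0, -2, 6]].
Leading principal minors: 6, 44, 240.
All positive ⇒ H ≻ 0 ⇒ convex.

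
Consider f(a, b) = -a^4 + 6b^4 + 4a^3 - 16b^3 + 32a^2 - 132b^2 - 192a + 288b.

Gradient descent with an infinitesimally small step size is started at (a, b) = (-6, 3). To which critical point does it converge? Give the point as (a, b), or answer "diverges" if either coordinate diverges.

f is separable, so gradient descent decouples: a follows -∂f/∂a, b follows -∂f/∂b.
∂f/∂a = -4(a - 4)(a - 3)(a + 4); at a=-6 this is 720, so a decreases.
∂f/∂b = 24(b - 4)(b - 1)(b + 3); at b=3 this is -288, so b increases.
The a-coordinate has no critical point in that direction and runs off to infinity.

diverges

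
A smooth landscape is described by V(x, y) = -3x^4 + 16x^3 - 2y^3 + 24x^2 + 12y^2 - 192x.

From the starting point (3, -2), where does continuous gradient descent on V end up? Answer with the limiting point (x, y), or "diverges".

(2, 0)

V is separable, so gradient descent decouples: x follows -∂V/∂x, y follows -∂V/∂y.
∂V/∂x = -12(x - 4)(x - 2)(x + 2); at x=3 this is 60, so x decreases.
∂V/∂y = -6y(y - 4); at y=-2 this is -72, so y increases.
x converges to its nearest critical value 2 (a local min of the x-part); y converges to 0. The iterate converges to (2, 0).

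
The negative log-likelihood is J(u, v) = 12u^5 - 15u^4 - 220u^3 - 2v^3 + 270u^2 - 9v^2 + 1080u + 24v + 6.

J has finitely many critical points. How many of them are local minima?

J separates as a function of u plus a function of v, so ∇J=0 decouples.
∂J/∂u = 60(u - 3)(u - 2)(u + 1)(u + 3) = 0 at u ∈ {-3, -1, 2, 3}; ∂J/∂v = -6(v - 1)(v + 4) = 0 at v ∈ {-4, 1}.
The Hessian is diagonal: diag(J_uu, J_vv). Second derivatives: J_uu(-3)=-3600, J_uu(-1)=1440, J_uu(2)=-900, J_uu(3)=1440; J_vv(-4)=30, J_vv(1)=-30.
Local minima occur where both diagonal entries positive: (-1, -4), (3, -4). Count: 2.

2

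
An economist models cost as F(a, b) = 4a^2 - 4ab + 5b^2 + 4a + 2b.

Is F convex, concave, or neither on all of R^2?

F is quadratic, so its Hessian is the constant matrix H = [[8, -4], [-4, 10]].
det(H) = 64, tr(H) = 18.
det(H) > 0 and tr(H) > 0, so H is positive definite everywhere: convex.

convex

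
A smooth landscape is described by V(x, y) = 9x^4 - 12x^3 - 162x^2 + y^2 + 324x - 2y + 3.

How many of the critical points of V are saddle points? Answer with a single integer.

1

V separates as a function of x plus a function of y, so ∇V=0 decouples.
∂V/∂x = 36(x - 3)(x - 1)(x + 3) = 0 at x ∈ {-3, 1, 3}; ∂V/∂y = 2(y - 1) = 0 at y ∈ {1}.
The Hessian is diagonal: diag(V_xx, V_yy). Second derivatives: V_xx(-3)=864, V_xx(1)=-288, V_xx(3)=432; V_yy(1)=2.
Saddle points occur where the two diagonal entries have opposite signs: (1, 1). Count: 1.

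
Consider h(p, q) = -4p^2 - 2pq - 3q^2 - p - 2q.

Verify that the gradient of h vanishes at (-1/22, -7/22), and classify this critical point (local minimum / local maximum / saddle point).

local maximum

∇h = (-8p - 2q - 1, -2p - 6q - 2); substituting (-1/22, -7/22) gives ∇h = (0, 0), so (-1/22, -7/22) is indeed a critical point.
The Hessian of h is constant: H = [[-8, -2], [-2, -6]].
det(H) = (-8)·(-6) − (-2)² = 44.
det(H) > 0 and tr(H) = -14 < 0, so H is negative definite and the point is a local maximum.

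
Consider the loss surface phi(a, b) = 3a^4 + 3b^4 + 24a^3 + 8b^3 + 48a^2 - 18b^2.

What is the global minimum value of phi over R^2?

-135

phi(a,b) separates as P(a) + Q(b), so its minimum is min P + min Q.
P'(a) = 12a(a + 2)(a + 4) vanishes at a ∈ {-4, -2, 0}; Q'(b) = 12b(b - 1)(b + 3) vanishes at b ∈ {-3, 0, 1}.
Local minima of P (where P''>0): P(-4)=0, P(0)=0. Local minima of Q: Q(-3)=-135, Q(1)=-7.
So the global minimum of phi is P(-4) + Q(-3) = 0 − 135 = -135, attained at (-4, -3).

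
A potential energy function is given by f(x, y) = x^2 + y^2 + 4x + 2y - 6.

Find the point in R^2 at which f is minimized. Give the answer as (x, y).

(-2, -1)

f(x,y) separates as P(x) + Q(y) − 6, so its minimum is min P + min Q − 6.
P'(x) = 2x + 4 vanishes at x ∈ {-2}; Q'(y) = 2y + 2 vanishes at y ∈ {-1}.
Local minima of P (where P''>0): P(-2)=-4. Local minima of Q: Q(-1)=-1.
So the global minimum of f is P(-2) + Q(-1) − 6 = -4 − 1 − 6 = -11, attained at (-2, -1).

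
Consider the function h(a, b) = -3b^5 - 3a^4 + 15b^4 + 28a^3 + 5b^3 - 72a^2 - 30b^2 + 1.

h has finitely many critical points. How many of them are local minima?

h separates as a function of a plus a function of b, so ∇h=0 decouples.
∂h/∂a = -12a(a - 4)(a - 3) = 0 at a ∈ {0, 3, 4}; ∂h/∂b = -15b(b - 4)(b - 1)(b + 1) = 0 at b ∈ {-1, 0, 1, 4}.
The Hessian is diagonal: diag(h_aa, h_bb). Second derivatives: h_aa(0)=-144, h_aa(3)=36, h_aa(4)=-48; h_bb(-1)=150, h_bb(0)=-60, h_bb(1)=90, h_bb(4)=-900.
Local minima occur where both diagonal entries positive: (3, -1), (3, 1). Count: 2.

2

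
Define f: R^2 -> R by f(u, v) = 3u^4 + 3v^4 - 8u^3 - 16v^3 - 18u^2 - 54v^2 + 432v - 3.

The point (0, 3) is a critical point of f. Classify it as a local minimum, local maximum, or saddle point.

The mixed partial ∂²f/∂u∂v is 0, so the Hessian at any point is diag(f_uu, f_vv) = diag(12(3u^2 - 4u - 3), 12(3v^2 - 8v - 9)).
At (0, 3): H = diag(-36, -72).
Both eigenvalues are negative, so H is negative definite: a local maximum.

local maximum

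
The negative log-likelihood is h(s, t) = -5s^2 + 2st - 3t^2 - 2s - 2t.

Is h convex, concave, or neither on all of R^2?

concave

h is quadratic, so its Hessian is the constant matrix H = [[-10, 2], [2, -6]].
det(H) = 56, tr(H) = -16.
det(H) > 0 and tr(H) < 0, so H is negative definite everywhere: concave.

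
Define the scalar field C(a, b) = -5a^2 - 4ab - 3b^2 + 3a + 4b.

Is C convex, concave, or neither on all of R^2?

concave

C is quadratic, so its Hessian is the constant matrix H = [[-10, -4], [-4, -6]].
det(H) = 44, tr(H) = -16.
det(H) > 0 and tr(H) < 0, so H is negative definite everywhere: concave.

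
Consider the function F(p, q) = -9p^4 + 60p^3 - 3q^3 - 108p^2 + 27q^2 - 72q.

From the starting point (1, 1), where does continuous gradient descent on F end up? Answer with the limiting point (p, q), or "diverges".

F is separable, so gradient descent decouples: p follows -∂F/∂p, q follows -∂F/∂q.
∂F/∂p = -36p(p - 3)(p - 2); at p=1 this is -72, so p increases.
∂F/∂q = -9(q - 4)(q - 2); at q=1 this is -27, so q increases.
p converges to its nearest critical value 2 (a local min of the p-part); q converges to 2. The iterate converges to (2, 2).

(2, 2)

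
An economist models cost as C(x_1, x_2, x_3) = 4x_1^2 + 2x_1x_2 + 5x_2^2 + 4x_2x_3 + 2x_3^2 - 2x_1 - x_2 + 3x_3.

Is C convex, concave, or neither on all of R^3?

C is quadratic, so its Hessian is the constant matrix H = [[8, 2, 0], [2, 10, 4], [0, 4, 4]].
Leading principal minors: 8, 76, 176.
All positive ⇒ H ≻ 0 ⇒ convex.

convex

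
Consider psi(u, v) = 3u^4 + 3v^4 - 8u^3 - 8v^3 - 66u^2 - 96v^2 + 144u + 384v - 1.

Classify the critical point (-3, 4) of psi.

The mixed partial ∂²psi/∂u∂v is 0, so the Hessian at any point is diag(psi_uu, psi_vv) = diag(12(3u^2 - 4u - 11), 12(3v^2 - 4v - 16)).
At (-3, 4): H = diag(336, 192).
Both eigenvalues are positive, so H is positive definite: a local minimum.

local minimum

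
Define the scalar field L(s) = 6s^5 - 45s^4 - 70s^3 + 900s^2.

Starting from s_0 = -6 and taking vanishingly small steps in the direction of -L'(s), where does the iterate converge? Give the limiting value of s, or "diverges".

diverges

L'(s) = 30s(s - 5)(s - 4)(s + 3), so L'(-6) = 59400.
Gradient descent moves in the -L' direction, i.e. s is decreasing.
There is no critical point below s=-6, and L' keeps the same sign, so the iterate runs off to −∞.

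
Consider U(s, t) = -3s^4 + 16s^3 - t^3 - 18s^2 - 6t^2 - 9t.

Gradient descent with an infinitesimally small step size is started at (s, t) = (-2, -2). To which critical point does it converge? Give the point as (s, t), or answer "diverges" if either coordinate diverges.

U is separable, so gradient descent decouples: s follows -∂U/∂s, t follows -∂U/∂t.
∂U/∂s = -12s(s - 3)(s - 1); at s=-2 this is 360, so s decreases.
∂U/∂t = -3(t + 1)(t + 3); at t=-2 this is 3, so t decreases.
The s-coordinate has no critical point in that direction and runs off to infinity.

diverges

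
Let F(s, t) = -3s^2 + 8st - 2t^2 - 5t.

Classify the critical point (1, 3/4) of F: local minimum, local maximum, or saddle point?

The Hessian of F is constant: H = [[-6, 8], [8, -4]].
det(H) = (-6)·(-4) − 8² = -40.
Since det(H) < 0, H is indefinite and the critical point is a saddle point.

saddle point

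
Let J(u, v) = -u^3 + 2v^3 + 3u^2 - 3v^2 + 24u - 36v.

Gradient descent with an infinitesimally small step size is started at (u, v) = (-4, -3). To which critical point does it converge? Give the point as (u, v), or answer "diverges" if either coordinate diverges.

diverges

J is separable, so gradient descent decouples: u follows -∂J/∂u, v follows -∂J/∂v.
∂J/∂u = -3(u - 4)(u + 2); at u=-4 this is -48, so u increases.
∂J/∂v = 6(v - 3)(v + 2); at v=-3 this is 36, so v decreases.
The v-coordinate has no critical point in that direction and runs off to infinity.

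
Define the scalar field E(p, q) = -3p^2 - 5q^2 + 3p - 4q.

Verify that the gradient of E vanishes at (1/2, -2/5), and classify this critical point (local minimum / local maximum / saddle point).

∇E = (-6p + 3, -10q - 4); substituting (1/2, -2/5) gives ∇E = (0, 0), so (1/2, -2/5) is indeed a critical point.
The Hessian of E is constant: H = [[-6, 0], [0, -10]].
det(H) = (-6)·(-10) − 0² = 60.
det(H) > 0 and tr(H) = -16 < 0, so H is negative definite and the point is a local maximum.

local maximum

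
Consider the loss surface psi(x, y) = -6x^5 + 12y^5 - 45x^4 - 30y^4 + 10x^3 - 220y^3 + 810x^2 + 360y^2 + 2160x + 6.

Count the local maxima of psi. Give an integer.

4

psi separates as a function of x plus a function of y, so ∇psi=0 decouples.
∂psi/∂x = -30(x - 3)(x + 2)(x + 3)(x + 4) = 0 at x ∈ {-4, -3, -2, 3}; ∂psi/∂y = 60y(y - 4)(y - 1)(y + 3) = 0 at y ∈ {-3, 0, 1, 4}.
The Hessian is diagonal: diag(psi_xx, psi_yy). Second derivatives: psi_xx(-4)=420, psi_xx(-3)=-180, psi_xx(-2)=300, psi_xx(3)=-6300; psi_yy(-3)=-5040, psi_yy(0)=720, psi_yy(1)=-720, psi_yy(4)=5040.
Local maxima occur where both diagonal entries negative: (-3, -3), (-3, 1), (3, -3), (3, 1). Count: 4.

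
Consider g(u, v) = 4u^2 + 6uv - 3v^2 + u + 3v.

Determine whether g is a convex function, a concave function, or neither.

g is quadratic, so its Hessian is the constant matrix H = [[8, 6], [6, -6]].
det(H) = -84, tr(H) = 2.
det(H) < 0, so H is indefinite: neither convex nor concave.

neither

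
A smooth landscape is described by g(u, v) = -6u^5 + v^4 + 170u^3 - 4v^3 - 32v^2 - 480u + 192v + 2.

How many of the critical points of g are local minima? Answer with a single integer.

g separates as a function of u plus a function of v, so ∇g=0 decouples.
∂g/∂u = -30(u - 4)(u - 1)(u + 1)(u + 4) = 0 at u ∈ {-4, -1, 1, 4}; ∂g/∂v = 4(v - 4)(v - 3)(v + 4) = 0 at v ∈ {-4, 3, 4}.
The Hessian is diagonal: diag(g_uu, g_vv). Second derivatives: g_uu(-4)=3600, g_uu(-1)=-900, g_uu(1)=900, g_uu(4)=-3600; g_vv(-4)=224, g_vv(3)=-28, g_vv(4)=32.
Local minima occur where both diagonal entries positive: (-4, -4), (-4, 4), (1, -4), (1, 4). Count: 4.

4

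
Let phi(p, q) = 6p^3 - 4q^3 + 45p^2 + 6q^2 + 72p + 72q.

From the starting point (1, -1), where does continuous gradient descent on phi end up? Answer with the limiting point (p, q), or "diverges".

(-1, -2)

phi is separable, so gradient descent decouples: p follows -∂phi/∂p, q follows -∂phi/∂q.
∂phi/∂p = 18(p + 1)(p + 4); at p=1 this is 180, so p decreases.
∂phi/∂q = -12(q - 3)(q + 2); at q=-1 this is 48, so q decreases.
p converges to its nearest critical value -1 (a local min of the p-part); q converges to -2. The iterate converges to (-1, -2).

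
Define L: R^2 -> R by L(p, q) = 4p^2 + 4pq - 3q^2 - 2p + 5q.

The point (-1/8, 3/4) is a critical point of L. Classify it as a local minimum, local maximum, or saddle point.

saddle point

The Hessian of L is constant: H = [[8, 4], [4, -6]].
det(H) = 8·(-6) − 4² = -64.
Since det(H) < 0, H is indefinite and the critical point is a saddle point.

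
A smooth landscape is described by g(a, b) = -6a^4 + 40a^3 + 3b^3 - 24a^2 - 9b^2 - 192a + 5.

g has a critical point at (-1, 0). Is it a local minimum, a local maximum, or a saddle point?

The mixed partial ∂²g/∂a∂b is 0, so the Hessian at any point is diag(g_aa, g_bb) = diag(24(-3a^2 + 10a - 2), 18(b - 1)).
At (-1, 0): H = diag(-360, -18).
Both eigenvalues are negative, so H is negative definite: a local maximum.

local maximum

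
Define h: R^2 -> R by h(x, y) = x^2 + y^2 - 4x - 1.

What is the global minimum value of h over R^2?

-5

h(x,y) separates as P(x) + Q(y) − 1, so its minimum is min P + min Q − 1.
P'(x) = 2x - 4 vanishes at x ∈ {2}; Q'(y) = 2y vanishes at y ∈ {0}.
Local minima of P (where P''>0): P(2)=-4. Local minima of Q: Q(0)=0.
So the global minimum of h is P(2) + Q(0) − 1 = -4 + 0 − 1 = -5, attained at (2, 0).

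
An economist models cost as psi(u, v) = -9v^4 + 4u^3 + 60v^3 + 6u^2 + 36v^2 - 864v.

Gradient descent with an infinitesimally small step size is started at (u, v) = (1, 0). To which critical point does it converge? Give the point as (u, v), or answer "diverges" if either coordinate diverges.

psi is separable, so gradient descent decouples: u follows -∂psi/∂u, v follows -∂psi/∂v.
∂psi/∂u = 12u(u + 1); at u=1 this is 24, so u decreases.
∂psi/∂v = -36(v - 4)(v - 3)(v + 2); at v=0 this is -864, so v increases.
u converges to its nearest critical value 0 (a local min of the u-part); v converges to 3. The iterate converges to (0, 3).

(0, 3)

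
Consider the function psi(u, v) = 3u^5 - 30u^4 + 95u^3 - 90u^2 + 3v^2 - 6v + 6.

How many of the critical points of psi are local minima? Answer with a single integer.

psi separates as a function of u plus a function of v, so ∇psi=0 decouples.
∂psi/∂u = 15u(u - 4)(u - 3)(u - 1) = 0 at u ∈ {0, 1, 3, 4}; ∂psi/∂v = 6(v - 1) = 0 at v ∈ {1}.
The Hessian is diagonal: diag(psi_uu, psi_vv). Second derivatives: psi_uu(0)=-180, psi_uu(1)=90, psi_uu(3)=-90, psi_uu(4)=180; psi_vv(1)=6.
Local minima occur where both diagonal entries positive: (1, 1), (4, 1). Count: 2.

2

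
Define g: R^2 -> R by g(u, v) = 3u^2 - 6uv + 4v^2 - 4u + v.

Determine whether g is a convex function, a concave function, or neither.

convex

g is quadratic, so its Hessian is the constant matrix H = [[6, -6], [-6, 8]].
det(H) = 12, tr(H) = 14.
det(H) > 0 and tr(H) > 0, so H is positive definite everywhere: convex.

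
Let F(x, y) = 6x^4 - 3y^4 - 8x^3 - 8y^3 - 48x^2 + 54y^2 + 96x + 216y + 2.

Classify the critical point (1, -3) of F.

The mixed partial ∂²F/∂x∂y is 0, so the Hessian at any point is diag(F_xx, F_yy) = diag(24(3x^2 - 2x - 4), 12(-3y^2 - 4y + 9)).
At (1, -3): H = diag(-72, -72).
Both eigenvalues are negative, so H is negative definite: a local maximum.

local maximum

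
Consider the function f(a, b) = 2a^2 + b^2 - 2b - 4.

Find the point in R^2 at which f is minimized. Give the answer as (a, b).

(0, 1)

f(a,b) separates as P(a) + Q(b) − 4, so its minimum is min P + min Q − 4.
P'(a) = 4a vanishes at a ∈ {0}; Q'(b) = 2b - 2 vanishes at b ∈ {1}.
Local minima of P (where P''>0): P(0)=0. Local minima of Q: Q(1)=-1.
So the global minimum of f is P(0) + Q(1) − 4 = 0 − 1 − 4 = -5, attained at (0, 1).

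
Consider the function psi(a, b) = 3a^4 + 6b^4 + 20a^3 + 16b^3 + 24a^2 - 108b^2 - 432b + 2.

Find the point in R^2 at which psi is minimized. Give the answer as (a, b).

(-4, 3)

psi(a,b) separates as P(a) + Q(b) + 2, so its minimum is min P + min Q + 2.
P'(a) = 12a(a + 1)(a + 4) vanishes at a ∈ {-4, -1, 0}; Q'(b) = 24(b - 3)(b + 2)(b + 3) vanishes at b ∈ {-3, -2, 3}.
Local minima of P (where P''>0): P(-4)=-128, P(0)=0. Local minima of Q: Q(-3)=378, Q(3)=-1350.
So the global minimum of psi is P(-4) + Q(3) + 2 = -128 − 1350 + 2 = -1476, attained at (-4, 3).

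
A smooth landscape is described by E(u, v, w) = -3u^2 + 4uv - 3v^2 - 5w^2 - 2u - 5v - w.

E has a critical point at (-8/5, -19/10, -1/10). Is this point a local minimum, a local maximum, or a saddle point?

local maximum

The Hessian is constant: H = [[-6, 4, 0], [4, -6, 0], [0, 0, -10]].
Leading principal minors: Δ₁ = -6, Δ₂ = 20, Δ₃ = -200.
The minors alternate sign starting negative (−, +, −), so H is negative definite: a local maximum.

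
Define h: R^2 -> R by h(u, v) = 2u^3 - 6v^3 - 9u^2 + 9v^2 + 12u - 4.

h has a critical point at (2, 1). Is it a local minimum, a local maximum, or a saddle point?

The mixed partial ∂²h/∂u∂v is 0, so the Hessian at any point is diag(h_uu, h_vv) = diag(6(2u - 3), 18(-2v + 1)).
At (2, 1): H = diag(6, -18).
The eigenvalues have opposite signs, so H is indefinite: a saddle point.

saddle point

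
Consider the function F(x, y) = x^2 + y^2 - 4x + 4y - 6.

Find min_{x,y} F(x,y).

F(x,y) separates as P(x) + Q(y) − 6, so its minimum is min P + min Q − 6.
P'(x) = 2x - 4 vanishes at x ∈ {2}; Q'(y) = 2y + 4 vanishes at y ∈ {-2}.
Local minima of P (where P''>0): P(2)=-4. Local minima of Q: Q(-2)=-4.
So the global minimum of F is P(2) + Q(-2) − 6 = -4 − 4 − 6 = -14, attained at (2, -2).

-14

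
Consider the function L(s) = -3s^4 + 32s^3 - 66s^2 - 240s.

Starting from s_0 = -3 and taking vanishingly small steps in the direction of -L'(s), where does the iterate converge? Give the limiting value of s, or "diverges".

L'(s) = -12(s - 5)(s - 4)(s + 1), so L'(-3) = 1344.
Gradient descent moves in the -L' direction, i.e. s is decreasing.
There is no critical point below s=-3, and L' keeps the same sign, so the iterate runs off to −∞.

diverges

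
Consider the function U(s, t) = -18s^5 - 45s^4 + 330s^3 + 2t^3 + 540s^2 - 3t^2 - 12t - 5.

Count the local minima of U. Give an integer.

U separates as a function of s plus a function of t, so ∇U=0 decouples.
∂U/∂s = -90s(s - 3)(s + 1)(s + 4) = 0 at s ∈ {-4, -1, 0, 3}; ∂U/∂t = 6(t - 2)(t + 1) = 0 at t ∈ {-1, 2}.
The Hessian is diagonal: diag(U_ss, U_tt). Second derivatives: U_ss(-4)=7560, U_ss(-1)=-1080, U_ss(0)=1080, U_ss(3)=-7560; U_tt(-1)=-18, U_tt(2)=18.
Local minima occur where both diagonal entries positive: (-4, 2), (0, 2). Count: 2.

2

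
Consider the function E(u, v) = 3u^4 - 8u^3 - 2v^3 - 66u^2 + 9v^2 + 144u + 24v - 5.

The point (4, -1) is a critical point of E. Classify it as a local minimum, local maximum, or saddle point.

The mixed partial ∂²E/∂u∂v is 0, so the Hessian at any point is diag(E_uu, E_vv) = diag(12(3u^2 - 4u - 11), 6(-2v + 3)).
At (4, -1): H = diag(252, 30).
Both eigenvalues are positive, so H is positive definite: a local minimum.

local minimum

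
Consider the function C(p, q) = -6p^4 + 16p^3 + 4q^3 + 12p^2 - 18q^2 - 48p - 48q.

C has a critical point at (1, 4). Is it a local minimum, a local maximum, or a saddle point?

The mixed partial ∂²C/∂p∂q is 0, so the Hessian at any point is diag(C_pp, C_qq) = diag(24(-3p^2 + 4p + 1), 12(2q - 3)).
At (1, 4): H = diag(48, 60).
Both eigenvalues are positive, so H is positive definite: a local minimum.

local minimum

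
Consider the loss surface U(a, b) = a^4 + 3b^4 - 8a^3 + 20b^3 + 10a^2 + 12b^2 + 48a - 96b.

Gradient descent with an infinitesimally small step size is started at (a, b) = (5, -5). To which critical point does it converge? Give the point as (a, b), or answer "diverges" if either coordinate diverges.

(4, -4)

U is separable, so gradient descent decouples: a follows -∂U/∂a, b follows -∂U/∂b.
∂U/∂a = 4(a - 4)(a - 3)(a + 1); at a=5 this is 48, so a decreases.
∂U/∂b = 12(b - 1)(b + 2)(b + 4); at b=-5 this is -216, so b increases.
a converges to its nearest critical value 4 (a local min of the a-part); b converges to -4. The iterate converges to (4, -4).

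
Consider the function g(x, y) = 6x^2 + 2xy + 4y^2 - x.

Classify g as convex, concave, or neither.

convex

g is quadratic, so its Hessian is the constant matrix H = [[12, 2], [2, 8]].
det(H) = 92, tr(H) = 20.
det(H) > 0 and tr(H) > 0, so H is positive definite everywhere: convex.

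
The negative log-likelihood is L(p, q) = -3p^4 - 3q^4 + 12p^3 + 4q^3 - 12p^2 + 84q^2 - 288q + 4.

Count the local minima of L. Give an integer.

L separates as a function of p plus a function of q, so ∇L=0 decouples.
∂L/∂p = -12p(p - 2)(p - 1) = 0 at p ∈ {0, 1, 2}; ∂L/∂q = -12(q - 3)(q - 2)(q + 4) = 0 at q ∈ {-4, 2, 3}.
The Hessian is diagonal: diag(L_pp, L_qq). Second derivatives: L_pp(0)=-24, L_pp(1)=12, L_pp(2)=-24; L_qq(-4)=-504, L_qq(2)=72, L_qq(3)=-84.
Local minima occur where both diagonal entries positive: (1, 2). Count: 1.

1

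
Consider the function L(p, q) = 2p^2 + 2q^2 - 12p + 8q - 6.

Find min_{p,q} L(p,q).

-32

L(p,q) separates as A(p) + B(q) − 6, so its minimum is min A + min B − 6.
A'(p) = 4p - 12 vanishes at p ∈ {3}; B'(q) = 4q + 8 vanishes at q ∈ {-2}.
Local minima of A (where A''>0): A(3)=-18. Local minima of B: B(-2)=-8.
So the global minimum of L is A(3) + B(-2) − 6 = -18 − 8 − 6 = -32, attained at (3, -2).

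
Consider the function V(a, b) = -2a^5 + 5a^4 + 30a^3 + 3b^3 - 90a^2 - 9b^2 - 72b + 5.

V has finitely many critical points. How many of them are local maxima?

2

V separates as a function of a plus a function of b, so ∇V=0 decouples.
∂V/∂a = -10a(a - 3)(a - 2)(a + 3) = 0 at a ∈ {-3, 0, 2, 3}; ∂V/∂b = 9(b - 4)(b + 2) = 0 at b ∈ {-2, 4}.
The Hessian is diagonal: diag(V_aa, V_bb). Second derivatives: V_aa(-3)=900, V_aa(0)=-180, V_aa(2)=100, V_aa(3)=-180; V_bb(-2)=-54, V_bb(4)=54.
Local maxima occur where both diagonal entries negative: (0, -2), (3, -2). Count: 2.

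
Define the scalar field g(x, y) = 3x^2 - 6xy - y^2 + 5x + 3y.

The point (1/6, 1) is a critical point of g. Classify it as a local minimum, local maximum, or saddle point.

The Hessian of g is constant: H = [[6, -6], [-6, -2]].
det(H) = 6·(-2) − (-6)² = -48.
Since det(H) < 0, H is indefinite and the critical point is a saddle point.

saddle point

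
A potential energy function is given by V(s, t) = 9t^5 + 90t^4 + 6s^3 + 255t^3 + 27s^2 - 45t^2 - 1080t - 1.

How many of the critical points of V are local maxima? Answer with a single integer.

2

V separates as a function of s plus a function of t, so ∇V=0 decouples.
∂V/∂s = 18s(s + 3) = 0 at s ∈ {-3, 0}; ∂V/∂t = 45(t - 1)(t + 2)(t + 3)(t + 4) = 0 at t ∈ {-4, -3, -2, 1}.
The Hessian is diagonal: diag(V_ss, V_tt). Second derivatives: V_ss(-3)=-54, V_ss(0)=54; V_tt(-4)=-450, V_tt(-3)=180, V_tt(-2)=-270, V_tt(1)=2700.
Local maxima occur where both diagonal entries negative: (-3, -4), (-3, -2). Count: 2.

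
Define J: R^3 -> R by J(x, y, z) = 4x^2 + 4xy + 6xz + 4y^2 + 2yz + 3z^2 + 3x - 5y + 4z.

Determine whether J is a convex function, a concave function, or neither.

J is quadratic, so its Hessian is the constant matrix H = [[8, 4, 6], [4, 8, 2], [6, 2, 6]].
Leading principal minors: 8, 48, 64.
All positive ⇒ H ≻ 0 ⇒ convex.

convex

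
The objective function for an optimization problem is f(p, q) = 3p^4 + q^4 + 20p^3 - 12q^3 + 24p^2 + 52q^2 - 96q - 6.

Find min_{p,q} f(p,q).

-198

f(p,q) separates as A(p) + B(q) − 6, so its minimum is min A + min B − 6.
A'(p) = 12p(p + 1)(p + 4) vanishes at p ∈ {-4, -1, 0}; B'(q) = 4(q - 4)(q - 3)(q - 2) vanishes at q ∈ {2, 3, 4}.
Local minima of A (where A''>0): A(-4)=-128, A(0)=0. Local minima of B: B(2)=-64, B(4)=-64.
So the global minimum of f is A(-4) + B(2) − 6 = -128 − 64 − 6 = -198, attained at (-4, 2).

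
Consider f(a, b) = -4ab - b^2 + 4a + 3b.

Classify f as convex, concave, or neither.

neither

f is quadratic, so its Hessian is the constant matrix H = [[0, -4], [-4, -2]].
det(H) = -16, tr(H) = -2.
det(H) < 0, so H is indefinite: neither convex nor concave.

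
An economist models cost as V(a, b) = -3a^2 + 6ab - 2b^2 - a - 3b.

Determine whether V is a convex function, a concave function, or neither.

neither

V is quadratic, so its Hessian is the constant matrix H = [[-6, 6], [6, -4]].
det(H) = -12, tr(H) = -10.
det(H) < 0, so H is indefinite: neither convex nor concave.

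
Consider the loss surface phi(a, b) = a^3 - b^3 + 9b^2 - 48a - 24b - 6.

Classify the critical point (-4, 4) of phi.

local maximum

The mixed partial ∂²phi/∂a∂b is 0, so the Hessian at any point is diag(phi_aa, phi_bb) = diag(6a, 6(-b + 3)).
At (-4, 4): H = diag(-24, -6).
Both eigenvalues are negative, so H is negative definite: a local maximum.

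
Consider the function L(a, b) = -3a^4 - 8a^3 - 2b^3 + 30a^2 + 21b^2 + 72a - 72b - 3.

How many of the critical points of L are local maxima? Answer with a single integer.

2

L separates as a function of a plus a function of b, so ∇L=0 decouples.
∂L/∂a = -12(a - 2)(a + 1)(a + 3) = 0 at a ∈ {-3, -1, 2}; ∂L/∂b = -6(b - 4)(b - 3) = 0 at b ∈ {3, 4}.
The Hessian is diagonal: diag(L_aa, L_bb). Second derivatives: L_aa(-3)=-120, L_aa(-1)=72, L_aa(2)=-180; L_bb(3)=6, L_bb(4)=-6.
Local maxima occur where both diagonal entries negative: (-3, 4), (2, 4). Count: 2.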